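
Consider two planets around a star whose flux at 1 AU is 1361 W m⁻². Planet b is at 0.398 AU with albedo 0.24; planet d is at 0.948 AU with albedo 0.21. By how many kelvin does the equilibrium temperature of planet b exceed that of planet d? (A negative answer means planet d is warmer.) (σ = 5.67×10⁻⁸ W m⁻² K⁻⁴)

ΔT ≈ 142.4 K

T_eq = [S₀(1−A)/(4σd²)]^(1/4), so T ∝ (1−A)^(1/4) / √d.
T₁ = [1361×0.76/(4×5.67×10⁻⁸×0.398²)]^(1/4) = 411.92 K.
T₂ = [1361×0.79/(4×5.67×10⁻⁸×0.948²)]^(1/4) = 269.50 K.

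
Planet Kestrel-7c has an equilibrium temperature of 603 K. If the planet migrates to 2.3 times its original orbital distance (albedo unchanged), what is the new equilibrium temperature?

T_eq ∝ L^(1/4) · d^(−1/2).
T′ = 603 / 2.3^(1/2) = 398 K.

T_eq ≈ 398 K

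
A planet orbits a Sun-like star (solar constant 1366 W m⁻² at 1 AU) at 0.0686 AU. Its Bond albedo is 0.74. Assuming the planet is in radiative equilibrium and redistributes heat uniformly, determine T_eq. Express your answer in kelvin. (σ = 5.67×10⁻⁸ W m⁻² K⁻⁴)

Flux at 0.0686 AU: S = 1366/0.0686² = 2.90×10⁵ W m⁻².
Energy balance: absorbed = emitted ⇒ πR²·S(1−A) = 4πR²·σT_eq⁴, so T_eq⁴ = S(1−A)/(4σ).
T_eq = [2.90×10⁵ × 0.26 / (4 × 5.67×10⁻⁸)]^(1/4) = (3.33×10¹¹)^(1/4) = 760 K.

T_eq ≈ 760 K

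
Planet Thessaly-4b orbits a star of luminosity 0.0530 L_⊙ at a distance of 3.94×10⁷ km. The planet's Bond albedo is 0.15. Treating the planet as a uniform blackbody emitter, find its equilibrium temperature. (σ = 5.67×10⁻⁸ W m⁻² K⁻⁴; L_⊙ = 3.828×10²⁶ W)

d = 3.94×10⁷ km = 3.94×10¹⁰ m.
L = 0.0530 × 3.828×10²⁶ = 2.03×10²⁵ W.
Flux: S = L/(4πd²) = 2.03×10²⁵/(4π×(3.94×10¹⁰)²) = 1040 W m⁻².
Energy balance: absorbed = emitted ⇒ πR²·S(1−A) = 4πR²·σT_eq⁴, so T_eq⁴ = S(1−A)/(4σ).
T_eq = [1040 × 0.85 / (4 × 5.67×10⁻⁸)]^(1/4) = (3.90×10⁹)^(1/4) = 250 K.

T_eq ≈ 250 K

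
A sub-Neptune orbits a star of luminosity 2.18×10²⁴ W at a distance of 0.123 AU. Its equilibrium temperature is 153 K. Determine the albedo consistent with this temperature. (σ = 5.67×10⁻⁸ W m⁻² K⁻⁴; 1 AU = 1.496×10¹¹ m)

d = 0.123 AU = 1.84×10¹⁰ m.
Flux: S = L/(4πd²) = 2.18×10²⁴/(4π×(1.84×10¹⁰)²) = 512 W m⁻².
From T_eq⁴ = S(1−A)/(4σ): 1−A = 4σT_eq⁴/S.
1−A = 4 × 5.67×10⁻⁸ × (153)⁴ / 512 = 0.243.

A ≈ 0.76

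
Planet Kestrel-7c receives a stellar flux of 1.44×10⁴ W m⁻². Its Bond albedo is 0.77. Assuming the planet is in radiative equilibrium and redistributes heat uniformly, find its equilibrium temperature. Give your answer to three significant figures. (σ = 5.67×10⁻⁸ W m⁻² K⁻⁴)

Energy balance: absorbed = emitted ⇒ πR²·S(1−A) = 4πR²·σT_eq⁴, so T_eq⁴ = S(1−A)/(4σ).
T_eq = [1.44×10⁴ × 0.23 / (4 × 5.67×10⁻⁸)]^(1/4) = (1.46×10¹⁰)^(1/4) = 348 K.

T_eq ≈ 348 K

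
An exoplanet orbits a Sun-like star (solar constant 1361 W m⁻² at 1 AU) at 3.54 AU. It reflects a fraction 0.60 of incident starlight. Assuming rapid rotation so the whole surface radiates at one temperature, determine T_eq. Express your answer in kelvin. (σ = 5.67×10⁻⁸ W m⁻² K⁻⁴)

T_eq ≈ 118 K

Flux at 3.54 AU: S = 1361/3.54² = 109 W m⁻².
Energy balance: absorbed = emitted ⇒ πR²·S(1−A) = 4πR²·σT_eq⁴, so T_eq⁴ = S(1−A)/(4σ).
T_eq = [109 × 0.40 / (4 × 5.67×10⁻⁸)]^(1/4) = (1.92×10⁸)^(1/4) = 118 K.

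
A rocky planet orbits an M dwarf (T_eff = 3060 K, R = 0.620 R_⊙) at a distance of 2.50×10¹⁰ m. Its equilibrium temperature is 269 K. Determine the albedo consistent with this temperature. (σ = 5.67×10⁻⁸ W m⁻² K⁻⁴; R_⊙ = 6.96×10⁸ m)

A ≈ 0.20

R_⋆ = 0.620 × 6.96×10⁸ = 4.32×10⁸ m.
L = 4πR_⋆²σT_⋆⁴ = 4π(4.32×10⁸)² × 5.67×10⁻⁸ × (3060)⁴ = 1.16×10²⁵ W.
S = L/(4πd²) = 1480 W m⁻².
From T_eq⁴ = S(1−A)/(4σ): 1−A = 4σT_eq⁴/S.
1−A = 4 × 5.67×10⁻⁸ × (269)⁴ / 1480 = 0.802.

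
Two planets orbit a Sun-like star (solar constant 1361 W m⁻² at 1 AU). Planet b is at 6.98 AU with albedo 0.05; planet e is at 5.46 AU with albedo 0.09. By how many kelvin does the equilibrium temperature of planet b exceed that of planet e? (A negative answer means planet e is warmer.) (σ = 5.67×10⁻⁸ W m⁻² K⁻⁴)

ΔT ≈ -12.3 K

T_eq = [S₀(1−A)/(4σd²)]^(1/4), so T ∝ (1−A)^(1/4) / √d.
T₁ = [1361×0.95/(4×5.67×10⁻⁸×6.98²)]^(1/4) = 104.01 K.
T₂ = [1361×0.91/(4×5.67×10⁻⁸×5.46²)]^(1/4) = 116.34 K.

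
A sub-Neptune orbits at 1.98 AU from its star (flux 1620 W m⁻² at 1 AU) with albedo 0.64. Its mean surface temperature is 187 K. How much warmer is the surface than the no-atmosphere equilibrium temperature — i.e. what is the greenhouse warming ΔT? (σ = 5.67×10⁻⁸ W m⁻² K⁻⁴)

S = 1620/1.98² = 413.2 W m⁻².
T_eq = [S(1−A)/(4σ)]^(1/4) = [413.2×0.36/(4×5.67×10⁻⁸)]^(1/4) = 160.0 K.
ΔT = T_surf − T_eq = 187 − 160.0.

ΔT ≈ 27.0 K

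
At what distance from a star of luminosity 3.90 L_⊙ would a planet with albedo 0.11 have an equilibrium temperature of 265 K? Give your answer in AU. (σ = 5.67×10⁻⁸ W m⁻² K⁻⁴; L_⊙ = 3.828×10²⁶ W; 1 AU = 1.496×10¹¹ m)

L = 3.90 × 3.828×10²⁶ = 1.49×10²⁷ W.
From T_eq⁴ = L(1−A)/(16πσd²): d = √[L(1−A)/(16πσT_eq⁴)].
d = √[1.49×10²⁷ × 0.89 / (16π × 5.67×10⁻⁸ × (265)⁴)] = 3.07×10¹¹ m = 2.06 AU.

d ≈ 2.06 AU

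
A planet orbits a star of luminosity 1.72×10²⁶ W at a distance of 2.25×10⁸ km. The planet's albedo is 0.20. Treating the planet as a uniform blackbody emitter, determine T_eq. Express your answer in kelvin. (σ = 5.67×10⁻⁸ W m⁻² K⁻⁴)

T_eq ≈ 176 K

d = 2.25×10⁸ km = 2.25×10¹¹ m.
Flux: S = L/(4πd²) = 1.72×10²⁶/(4π×(2.25×10¹¹)²) = 270 W m⁻².
Energy balance: absorbed = emitted ⇒ πR²·S(1−A) = 4πR²·σT_eq⁴, so T_eq⁴ = S(1−A)/(4σ).
T_eq = [270 × 0.80 / (4 × 5.67×10⁻⁸)]^(1/4) = (9.54×10⁸)^(1/4) = 176 K.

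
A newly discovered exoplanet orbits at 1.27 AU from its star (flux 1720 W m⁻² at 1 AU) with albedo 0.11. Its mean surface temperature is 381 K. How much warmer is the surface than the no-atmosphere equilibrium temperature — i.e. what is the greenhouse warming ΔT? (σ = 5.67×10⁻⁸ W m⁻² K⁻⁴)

S = 1720/1.27² = 1066 W m⁻².
T_eq = [S(1−A)/(4σ)]^(1/4) = [1066×0.89/(4×5.67×10⁻⁸)]^(1/4) = 254.3 K.
ΔT = T_surf − T_eq = 381 − 254.3.

ΔT ≈ 126.7 K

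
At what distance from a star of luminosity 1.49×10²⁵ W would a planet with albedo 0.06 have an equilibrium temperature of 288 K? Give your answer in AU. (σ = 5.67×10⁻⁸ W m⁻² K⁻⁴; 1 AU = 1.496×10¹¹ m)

From T_eq⁴ = L(1−A)/(16πσd²): d = √[L(1−A)/(16πσT_eq⁴)].
d = √[1.49×10²⁵ × 0.94 / (16π × 5.67×10⁻⁸ × (288)⁴)] = 2.67×10¹⁰ m = 0.179 AU.

d ≈ 0.179 AU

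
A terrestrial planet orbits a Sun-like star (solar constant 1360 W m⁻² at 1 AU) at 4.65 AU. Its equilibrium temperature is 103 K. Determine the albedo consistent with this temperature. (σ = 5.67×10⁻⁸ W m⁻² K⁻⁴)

A ≈ 0.59

Flux at 4.65 AU: S = 1360/4.65² = 62.9 W m⁻².
From T_eq⁴ = S(1−A)/(4σ): 1−A = 4σT_eq⁴/S.
1−A = 4 × 5.67×10⁻⁸ × (103)⁴ / 62.9 = 0.406.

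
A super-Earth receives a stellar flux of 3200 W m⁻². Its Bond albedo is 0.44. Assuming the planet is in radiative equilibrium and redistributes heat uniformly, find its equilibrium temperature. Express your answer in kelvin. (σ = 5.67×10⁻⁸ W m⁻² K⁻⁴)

Energy balance: absorbed = emitted ⇒ πR²·S(1−A) = 4πR²·σT_eq⁴, so T_eq⁴ = S(1−A)/(4σ).
T_eq = [3200 × 0.56 / (4 × 5.67×10⁻⁸)]^(1/4) = (7.90×10⁹)^(1/4) = 298 K.

T_eq ≈ 298 K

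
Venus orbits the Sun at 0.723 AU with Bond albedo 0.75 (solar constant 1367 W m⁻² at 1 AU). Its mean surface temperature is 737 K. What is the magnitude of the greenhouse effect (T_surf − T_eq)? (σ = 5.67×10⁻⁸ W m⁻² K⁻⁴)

ΔT ≈ 505.3 K

S = 1367/0.723² = 2615 W m⁻².
T_eq = [S(1−A)/(4σ)]^(1/4) = [2615×0.25/(4×5.67×10⁻⁸)]^(1/4) = 231.7 K.
ΔT = T_surf − T_eq = 737 − 231.7.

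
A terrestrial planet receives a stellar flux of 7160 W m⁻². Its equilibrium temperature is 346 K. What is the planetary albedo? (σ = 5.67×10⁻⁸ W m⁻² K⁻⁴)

A ≈ 0.55

From T_eq⁴ = S(1−A)/(4σ): 1−A = 4σT_eq⁴/S.
1−A = 4 × 5.67×10⁻⁸ × (346)⁴ / 7160 = 0.454.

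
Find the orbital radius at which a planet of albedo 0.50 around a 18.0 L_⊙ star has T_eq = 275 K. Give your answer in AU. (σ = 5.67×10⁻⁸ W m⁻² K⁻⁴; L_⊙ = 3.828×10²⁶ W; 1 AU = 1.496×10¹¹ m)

d ≈ 3.07 AU

L = 18.0 × 3.828×10²⁶ = 6.89×10²⁷ W.
From T_eq⁴ = L(1−A)/(16πσd²): d = √[L(1−A)/(16πσT_eq⁴)].
d = √[6.89×10²⁷ × 0.50 / (16π × 5.67×10⁻⁸ × (275)⁴)] = 4.60×10¹¹ m = 3.07 AU.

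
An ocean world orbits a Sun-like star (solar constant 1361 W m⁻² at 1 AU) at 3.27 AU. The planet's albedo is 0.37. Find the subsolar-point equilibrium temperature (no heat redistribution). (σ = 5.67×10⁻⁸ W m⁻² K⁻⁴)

Flux at 3.27 AU: S = 1361/3.27² = 127 W m⁻².
At the subsolar point the surface absorbs S(1−A) and emits σT⁴ per unit area — no factor of 4, since only the local patch is in balance.
T = [127 × 0.63 / 5.67×10⁻⁸]^(1/4) = (1.41×10⁹)^(1/4) = 194 K.

T_ss ≈ 194 K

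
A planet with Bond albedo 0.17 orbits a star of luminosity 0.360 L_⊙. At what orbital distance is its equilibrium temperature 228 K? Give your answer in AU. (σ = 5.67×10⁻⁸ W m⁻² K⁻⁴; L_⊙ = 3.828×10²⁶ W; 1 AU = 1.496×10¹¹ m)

d ≈ 0.815 AU

L = 0.360 × 3.828×10²⁶ = 1.38×10²⁶ W.
From T_eq⁴ = L(1−A)/(16πσd²): d = √[L(1−A)/(16πσT_eq⁴)].
d = √[1.38×10²⁶ × 0.83 / (16π × 5.67×10⁻⁸ × (228)⁴)] = 1.22×10¹¹ m = 0.815 AU.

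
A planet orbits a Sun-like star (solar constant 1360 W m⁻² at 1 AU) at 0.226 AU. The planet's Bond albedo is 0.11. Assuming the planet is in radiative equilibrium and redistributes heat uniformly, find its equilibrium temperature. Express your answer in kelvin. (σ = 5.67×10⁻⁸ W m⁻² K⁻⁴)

Flux at 0.226 AU: S = 1360/0.226² = 2.66×10⁴ W m⁻².
Energy balance: absorbed = emitted ⇒ πR²·S(1−A) = 4πR²·σT_eq⁴, so T_eq⁴ = S(1−A)/(4σ).
T_eq = [2.66×10⁴ × 0.89 / (4 × 5.67×10⁻⁸)]^(1/4) = (1.04×10¹¹)^(1/4) = 569 K.

T_eq ≈ 569 K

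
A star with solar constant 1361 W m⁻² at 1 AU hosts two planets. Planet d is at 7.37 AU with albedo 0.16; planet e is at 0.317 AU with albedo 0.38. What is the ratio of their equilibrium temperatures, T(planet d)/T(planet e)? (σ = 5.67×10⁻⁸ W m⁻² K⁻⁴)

T_eq = [S₀(1−A)/(4σd²)]^(1/4), so T ∝ (1−A)^(1/4) / √d.
T₁ = [1361×0.84/(4×5.67×10⁻⁸×7.37²)]^(1/4) = 98.15 K.
T₂ = [1361×0.62/(4×5.67×10⁻⁸×0.317²)]^(1/4) = 438.65 K.

T₁/T₂ ≈ 0.224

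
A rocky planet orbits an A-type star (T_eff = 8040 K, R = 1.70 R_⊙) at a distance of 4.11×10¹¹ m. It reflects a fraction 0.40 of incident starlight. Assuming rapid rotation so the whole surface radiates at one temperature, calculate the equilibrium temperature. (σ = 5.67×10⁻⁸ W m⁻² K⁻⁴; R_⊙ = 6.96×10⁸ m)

T_eq ≈ 268 K

R_⋆ = 1.70 × 6.96×10⁸ = 1.18×10⁹ m.
L = 4πR_⋆²σT_⋆⁴ = 4π(1.18×10⁹)² × 5.67×10⁻⁸ × (8040)⁴ = 4.17×10²⁷ W.
S = L/(4πd²) = 1960 W m⁻².
Energy balance: absorbed = emitted ⇒ πR²·S(1−A) = 4πR²·σT_eq⁴, so T_eq⁴ = S(1−A)/(4σ).
T_eq = [1960 × 0.60 / (4 × 5.67×10⁻⁸)]^(1/4) = (5.19×10⁹)^(1/4) = 268 K.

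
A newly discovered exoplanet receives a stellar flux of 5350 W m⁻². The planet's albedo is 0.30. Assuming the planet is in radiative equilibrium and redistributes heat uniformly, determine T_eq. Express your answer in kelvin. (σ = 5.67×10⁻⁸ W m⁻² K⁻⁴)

T_eq ≈ 358 K

Energy balance: absorbed = emitted ⇒ πR²·S(1−A) = 4πR²·σT_eq⁴, so T_eq⁴ = S(1−A)/(4σ).
T_eq = [5350 × 0.70 / (4 × 5.67×10⁻⁸)]^(1/4) = (1.65×10¹⁰)^(1/4) = 358 K.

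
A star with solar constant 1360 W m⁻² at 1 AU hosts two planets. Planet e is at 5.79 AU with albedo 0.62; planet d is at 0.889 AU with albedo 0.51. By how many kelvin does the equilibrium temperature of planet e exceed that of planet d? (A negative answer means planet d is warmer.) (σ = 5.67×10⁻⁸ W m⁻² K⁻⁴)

ΔT ≈ -156.1 K

T_eq = [S₀(1−A)/(4σd²)]^(1/4), so T ∝ (1−A)^(1/4) / √d.
T₁ = [1360×0.38/(4×5.67×10⁻⁸×5.79²)]^(1/4) = 90.80 K.
T₂ = [1360×0.49/(4×5.67×10⁻⁸×0.889²)]^(1/4) = 246.93 K.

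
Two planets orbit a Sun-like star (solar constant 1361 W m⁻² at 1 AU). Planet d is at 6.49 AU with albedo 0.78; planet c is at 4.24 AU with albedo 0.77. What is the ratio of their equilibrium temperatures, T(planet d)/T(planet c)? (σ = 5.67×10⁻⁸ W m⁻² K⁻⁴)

T₁/T₂ ≈ 0.799

T_eq = [S₀(1−A)/(4σd²)]^(1/4), so T ∝ (1−A)^(1/4) / √d.
T₁ = [1361×0.22/(4×5.67×10⁻⁸×6.49²)]^(1/4) = 74.82 K.
T₂ = [1361×0.23/(4×5.67×10⁻⁸×4.24²)]^(1/4) = 93.61 K.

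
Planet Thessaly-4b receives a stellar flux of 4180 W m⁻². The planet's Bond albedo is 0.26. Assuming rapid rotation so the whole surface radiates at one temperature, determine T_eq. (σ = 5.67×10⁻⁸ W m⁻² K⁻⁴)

Energy balance: absorbed = emitted ⇒ πR²·S(1−A) = 4πR²·σT_eq⁴, so T_eq⁴ = S(1−A)/(4σ).
T_eq = [4180 × 0.74 / (4 × 5.67×10⁻⁸)]^(1/4) = (1.36×10¹⁰)^(1/4) = 342 K.

T_eq ≈ 342 K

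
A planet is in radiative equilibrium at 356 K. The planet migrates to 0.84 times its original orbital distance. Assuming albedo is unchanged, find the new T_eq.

T_eq ≈ 388 K

T_eq ∝ L^(1/4) · d^(−1/2).
T′ = 356 / 0.84^(1/2) = 388 K.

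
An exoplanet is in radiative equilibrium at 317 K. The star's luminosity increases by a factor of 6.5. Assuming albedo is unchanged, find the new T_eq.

T_eq ≈ 506 K

T_eq ∝ L^(1/4) · d^(−1/2).
T′ = 317 × 6.5^(1/4) = 506 K.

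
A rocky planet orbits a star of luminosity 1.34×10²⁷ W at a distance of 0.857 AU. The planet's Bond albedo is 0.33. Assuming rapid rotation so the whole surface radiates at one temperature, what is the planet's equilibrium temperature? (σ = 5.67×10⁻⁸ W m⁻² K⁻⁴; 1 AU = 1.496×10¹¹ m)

T_eq ≈ 372 K

d = 0.857 AU = 1.28×10¹¹ m.
Flux: S = L/(4πd²) = 1.34×10²⁷/(4π×(1.28×10¹¹)²) = 6490 W m⁻².
Energy balance: absorbed = emitted ⇒ πR²·S(1−A) = 4πR²·σT_eq⁴, so T_eq⁴ = S(1−A)/(4σ).
T_eq = [6490 × 0.67 / (4 × 5.67×10⁻⁸)]^(1/4) = (1.92×10¹⁰)^(1/4) = 372 K.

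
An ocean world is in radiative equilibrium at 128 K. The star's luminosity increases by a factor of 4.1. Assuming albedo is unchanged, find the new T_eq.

T_eq ∝ L^(1/4) · d^(−1/2).
T′ = 128 × 4.1^(1/4) = 182 K.

T_eq ≈ 182 K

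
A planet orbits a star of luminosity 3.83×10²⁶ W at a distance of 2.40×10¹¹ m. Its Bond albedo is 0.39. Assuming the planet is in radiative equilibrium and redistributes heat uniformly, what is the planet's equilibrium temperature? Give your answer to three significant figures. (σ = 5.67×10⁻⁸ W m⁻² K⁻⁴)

T_eq ≈ 194 K

Flux: S = L/(4πd²) = 3.83×10²⁶/(4π×(2.40×10¹¹)²) = 529 W m⁻².
Energy balance: absorbed = emitted ⇒ πR²·S(1−A) = 4πR²·σT_eq⁴, so T_eq⁴ = S(1−A)/(4σ).
T_eq = [529 × 0.61 / (4 × 5.67×10⁻⁸)]^(1/4) = (1.42×10⁹)^(1/4) = 194 K.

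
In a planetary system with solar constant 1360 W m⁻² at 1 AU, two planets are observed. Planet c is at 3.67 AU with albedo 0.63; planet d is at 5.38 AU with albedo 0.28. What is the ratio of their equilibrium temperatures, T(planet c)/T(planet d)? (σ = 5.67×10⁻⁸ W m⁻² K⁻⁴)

T_eq = [S₀(1−A)/(4σd²)]^(1/4), so T ∝ (1−A)^(1/4) / √d.
T₁ = [1360×0.37/(4×5.67×10⁻⁸×3.67²)]^(1/4) = 113.29 K.
T₂ = [1360×0.72/(4×5.67×10⁻⁸×5.38²)]^(1/4) = 110.51 K.

T₁/T₂ ≈ 1.025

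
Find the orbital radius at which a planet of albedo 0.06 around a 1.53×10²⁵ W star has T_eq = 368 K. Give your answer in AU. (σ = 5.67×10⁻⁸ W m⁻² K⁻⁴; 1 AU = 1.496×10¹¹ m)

From T_eq⁴ = L(1−A)/(16πσd²): d = √[L(1−A)/(16πσT_eq⁴)].
d = √[1.53×10²⁵ × 0.94 / (16π × 5.67×10⁻⁸ × (368)⁴)] = 1.66×10¹⁰ m = 0.111 AU.

d ≈ 0.111 AU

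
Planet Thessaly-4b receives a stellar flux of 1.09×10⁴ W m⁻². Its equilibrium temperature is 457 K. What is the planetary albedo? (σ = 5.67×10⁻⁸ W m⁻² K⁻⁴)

A ≈ 0.09

From T_eq⁴ = S(1−A)/(4σ): 1−A = 4σT_eq⁴/S.
1−A = 4 × 5.67×10⁻⁸ × (457)⁴ / 1.09×10⁴ = 0.908.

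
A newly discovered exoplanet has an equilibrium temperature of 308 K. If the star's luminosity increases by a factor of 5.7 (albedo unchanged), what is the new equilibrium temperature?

T_eq ∝ L^(1/4) · d^(−1/2).
T′ = 308 × 5.7^(1/4) = 476 K.

T_eq ≈ 476 K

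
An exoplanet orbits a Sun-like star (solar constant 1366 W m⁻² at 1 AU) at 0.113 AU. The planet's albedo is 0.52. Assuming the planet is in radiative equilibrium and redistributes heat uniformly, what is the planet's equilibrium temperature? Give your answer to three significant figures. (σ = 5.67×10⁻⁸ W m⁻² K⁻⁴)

T_eq ≈ 690 K

Flux at 0.113 AU: S = 1366/0.113² = 1.07×10⁵ W m⁻².
Energy balance: absorbed = emitted ⇒ πR²·S(1−A) = 4πR²·σT_eq⁴, so T_eq⁴ = S(1−A)/(4σ).
T_eq = [1.07×10⁵ × 0.48 / (4 × 5.67×10⁻⁸)]^(1/4) = (2.26×10¹¹)^(1/4) = 690 K.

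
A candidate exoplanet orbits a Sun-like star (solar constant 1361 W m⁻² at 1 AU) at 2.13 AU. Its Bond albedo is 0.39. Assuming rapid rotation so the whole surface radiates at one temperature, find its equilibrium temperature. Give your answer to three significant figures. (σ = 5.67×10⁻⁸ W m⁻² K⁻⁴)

Flux at 2.13 AU: S = 1361/2.13² = 300 W m⁻².
Energy balance: absorbed = emitted ⇒ πR²·S(1−A) = 4πR²·σT_eq⁴, so T_eq⁴ = S(1−A)/(4σ).
T_eq = [300 × 0.61 / (4 × 5.67×10⁻⁸)]^(1/4) = (8.07×10⁸)^(1/4) = 169 K.

T_eq ≈ 169 K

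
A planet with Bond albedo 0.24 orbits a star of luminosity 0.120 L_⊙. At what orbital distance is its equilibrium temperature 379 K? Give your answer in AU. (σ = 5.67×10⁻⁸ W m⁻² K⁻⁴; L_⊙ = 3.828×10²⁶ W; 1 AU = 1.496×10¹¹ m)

d ≈ 0.163 AU

L = 0.120 × 3.828×10²⁶ = 4.59×10²⁵ W.
From T_eq⁴ = L(1−A)/(16πσd²): d = √[L(1−A)/(16πσT_eq⁴)].
d = √[4.59×10²⁵ × 0.76 / (16π × 5.67×10⁻⁸ × (379)⁴)] = 2.44×10¹⁰ m = 0.163 AU.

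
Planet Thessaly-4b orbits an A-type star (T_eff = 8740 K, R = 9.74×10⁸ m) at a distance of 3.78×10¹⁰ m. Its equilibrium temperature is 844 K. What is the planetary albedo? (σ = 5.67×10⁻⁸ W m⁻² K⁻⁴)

A ≈ 0.48

L = 4πR_⋆²σT_⋆⁴ = 4π(9.74×10⁸)² × 5.67×10⁻⁸ × (8740)⁴ = 3.94×10²⁷ W.
S = L/(4πd²) = 2.20×10⁵ W m⁻².
From T_eq⁴ = S(1−A)/(4σ): 1−A = 4σT_eq⁴/S.
1−A = 4 × 5.67×10⁻⁸ × (844)⁴ / 2.20×10⁵ = 0.524.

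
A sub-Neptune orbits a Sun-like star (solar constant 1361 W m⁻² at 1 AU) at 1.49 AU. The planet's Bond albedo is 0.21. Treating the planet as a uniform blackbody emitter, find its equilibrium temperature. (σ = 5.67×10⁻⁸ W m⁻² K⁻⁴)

T_eq ≈ 215 K

Flux at 1.49 AU: S = 1361/1.49² = 613 W m⁻².
Energy balance: absorbed = emitted ⇒ πR²·S(1−A) = 4πR²·σT_eq⁴, so T_eq⁴ = S(1−A)/(4σ).
T_eq = [613 × 0.79 / (4 × 5.67×10⁻⁸)]^(1/4) = (2.14×10⁹)^(1/4) = 215 K.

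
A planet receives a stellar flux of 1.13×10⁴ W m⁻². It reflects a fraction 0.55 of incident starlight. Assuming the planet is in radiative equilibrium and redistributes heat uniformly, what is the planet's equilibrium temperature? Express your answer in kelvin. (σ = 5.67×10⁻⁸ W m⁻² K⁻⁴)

Energy balance: absorbed = emitted ⇒ πR²·S(1−A) = 4πR²·σT_eq⁴, so T_eq⁴ = S(1−A)/(4σ).
T_eq = [1.13×10⁴ × 0.45 / (4 × 5.67×10⁻⁸)]^(1/4) = (2.24×10¹⁰)^(1/4) = 387 K.

T_eq ≈ 387 K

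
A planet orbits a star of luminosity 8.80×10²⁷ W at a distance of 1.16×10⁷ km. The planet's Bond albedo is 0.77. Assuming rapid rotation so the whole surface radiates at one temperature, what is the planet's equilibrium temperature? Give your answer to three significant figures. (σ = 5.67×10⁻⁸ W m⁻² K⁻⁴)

T_eq ≈ 1520 K

d = 1.16×10⁷ km = 1.16×10¹⁰ m.
Flux: S = L/(4πd²) = 8.80×10²⁷/(4π×(1.16×10¹⁰)²) = 5.20×10⁶ W m⁻².
Energy balance: absorbed = emitted ⇒ πR²·S(1−A) = 4πR²·σT_eq⁴, so T_eq⁴ = S(1−A)/(4σ).
T_eq = [5.20×10⁶ × 0.23 / (4 × 5.67×10⁻⁸)]^(1/4) = (5.28×10¹²)^(1/4) = 1520 K.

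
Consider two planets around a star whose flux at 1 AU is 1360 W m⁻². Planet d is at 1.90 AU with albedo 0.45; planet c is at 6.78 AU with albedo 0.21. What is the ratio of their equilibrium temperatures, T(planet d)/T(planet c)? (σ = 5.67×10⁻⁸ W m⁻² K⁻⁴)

T_eq = [S₀(1−A)/(4σd²)]^(1/4), so T ∝ (1−A)^(1/4) / √d.
T₁ = [1360×0.55/(4×5.67×10⁻⁸×1.90²)]^(1/4) = 173.86 K.
T₂ = [1360×0.79/(4×5.67×10⁻⁸×6.78²)]^(1/4) = 100.75 K.

T₁/T₂ ≈ 1.726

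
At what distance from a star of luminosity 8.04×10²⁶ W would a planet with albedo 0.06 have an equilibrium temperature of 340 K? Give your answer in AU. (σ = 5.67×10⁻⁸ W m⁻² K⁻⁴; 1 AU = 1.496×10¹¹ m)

From T_eq⁴ = L(1−A)/(16πσd²): d = √[L(1−A)/(16πσT_eq⁴)].
d = √[8.04×10²⁶ × 0.94 / (16π × 5.67×10⁻⁸ × (340)⁴)] = 1.41×10¹¹ m = 0.942 AU.

d ≈ 0.942 AU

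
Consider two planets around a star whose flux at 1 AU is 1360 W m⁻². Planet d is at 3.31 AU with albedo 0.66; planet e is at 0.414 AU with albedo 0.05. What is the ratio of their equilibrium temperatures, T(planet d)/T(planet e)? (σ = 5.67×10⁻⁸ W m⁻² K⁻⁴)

T₁/T₂ ≈ 0.274

T_eq = [S₀(1−A)/(4σd²)]^(1/4), so T ∝ (1−A)^(1/4) / √d.
T₁ = [1360×0.34/(4×5.67×10⁻⁸×3.31²)]^(1/4) = 116.80 K.
T₂ = [1360×0.95/(4×5.67×10⁻⁸×0.414²)]^(1/4) = 426.98 K.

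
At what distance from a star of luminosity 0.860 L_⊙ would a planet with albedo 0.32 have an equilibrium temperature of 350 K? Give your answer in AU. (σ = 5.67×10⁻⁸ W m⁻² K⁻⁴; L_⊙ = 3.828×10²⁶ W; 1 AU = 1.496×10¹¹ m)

L = 0.860 × 3.828×10²⁶ = 3.29×10²⁶ W.
From T_eq⁴ = L(1−A)/(16πσd²): d = √[L(1−A)/(16πσT_eq⁴)].
d = √[3.29×10²⁶ × 0.68 / (16π × 5.67×10⁻⁸ × (350)⁴)] = 7.23×10¹⁰ m = 0.484 AU.

d ≈ 0.484 AU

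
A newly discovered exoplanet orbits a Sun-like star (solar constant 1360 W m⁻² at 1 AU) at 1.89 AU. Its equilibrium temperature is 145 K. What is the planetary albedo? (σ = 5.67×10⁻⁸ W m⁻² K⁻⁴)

A ≈ 0.74

Flux at 1.89 AU: S = 1360/1.89² = 381 W m⁻².
From T_eq⁴ = S(1−A)/(4σ): 1−A = 4σT_eq⁴/S.
1−A = 4 × 5.67×10⁻⁸ × (145)⁴ / 381 = 0.263.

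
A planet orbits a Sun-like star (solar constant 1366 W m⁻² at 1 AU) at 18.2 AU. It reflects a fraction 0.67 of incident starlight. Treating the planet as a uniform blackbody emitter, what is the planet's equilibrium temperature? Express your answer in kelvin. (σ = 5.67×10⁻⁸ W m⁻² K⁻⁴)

Flux at 18.2 AU: S = 1366/18.2² = 4.12 W m⁻².
Energy balance: absorbed = emitted ⇒ πR²·S(1−A) = 4πR²·σT_eq⁴, so T_eq⁴ = S(1−A)/(4σ).
T_eq = [4.12 × 0.33 / (4 × 5.67×10⁻⁸)]^(1/4) = (6.00×10⁶)^(1/4) = 49.5 K.

T_eq ≈ 49.5 K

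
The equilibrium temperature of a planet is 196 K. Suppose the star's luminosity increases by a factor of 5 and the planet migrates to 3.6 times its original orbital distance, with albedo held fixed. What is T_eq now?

T_eq ∝ L^(1/4) · d^(−1/2).
T′ = 196 × 5^(1/4) / 3.6^(1/2) = 154 K.

T_eq ≈ 154 K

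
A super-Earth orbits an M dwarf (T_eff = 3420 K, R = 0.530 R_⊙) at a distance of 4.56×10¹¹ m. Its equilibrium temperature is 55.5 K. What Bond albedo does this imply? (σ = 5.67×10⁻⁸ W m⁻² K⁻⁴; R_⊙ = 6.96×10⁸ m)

R_⋆ = 0.530 × 6.96×10⁸ = 3.69×10⁸ m.
L = 4πR_⋆²σT_⋆⁴ = 4π(3.69×10⁸)² × 5.67×10⁻⁸ × (3420)⁴ = 1.33×10²⁵ W.
S = L/(4πd²) = 5.08 W m⁻².
From T_eq⁴ = S(1−A)/(4σ): 1−A = 4σT_eq⁴/S.
1−A = 4 × 5.67×10⁻⁸ × (55.5)⁴ / 5.08 = 0.424.

A ≈ 0.58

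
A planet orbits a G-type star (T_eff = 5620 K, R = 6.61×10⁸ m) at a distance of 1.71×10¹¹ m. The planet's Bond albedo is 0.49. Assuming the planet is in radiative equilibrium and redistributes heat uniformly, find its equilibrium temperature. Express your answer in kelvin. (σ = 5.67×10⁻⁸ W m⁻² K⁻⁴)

L = 4πR_⋆²σT_⋆⁴ = 4π(6.61×10⁸)² × 5.67×10⁻⁸ × (5620)⁴ = 3.11×10²⁶ W.
S = L/(4πd²) = 845 W m⁻².
Energy balance: absorbed = emitted ⇒ πR²·S(1−A) = 4πR²·σT_eq⁴, so T_eq⁴ = S(1−A)/(4σ).
T_eq = [845 × 0.51 / (4 × 5.67×10⁻⁸)]^(1/4) = (1.90×10⁹)^(1/4) = 209 K.

T_eq ≈ 209 K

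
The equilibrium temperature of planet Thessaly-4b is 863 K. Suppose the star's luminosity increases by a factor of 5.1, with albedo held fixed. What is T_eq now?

T_eq ∝ L^(1/4) · d^(−1/2).
T′ = 863 × 5.1^(1/4) = 1300 K.

T_eq ≈ 1300 K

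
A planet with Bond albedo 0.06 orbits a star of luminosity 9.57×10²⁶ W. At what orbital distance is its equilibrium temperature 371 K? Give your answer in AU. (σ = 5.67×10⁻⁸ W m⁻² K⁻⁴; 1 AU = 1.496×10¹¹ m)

From T_eq⁴ = L(1−A)/(16πσd²): d = √[L(1−A)/(16πσT_eq⁴)].
d = √[9.57×10²⁶ × 0.94 / (16π × 5.67×10⁻⁸ × (371)⁴)] = 1.29×10¹¹ m = 0.863 AU.

d ≈ 0.863 AU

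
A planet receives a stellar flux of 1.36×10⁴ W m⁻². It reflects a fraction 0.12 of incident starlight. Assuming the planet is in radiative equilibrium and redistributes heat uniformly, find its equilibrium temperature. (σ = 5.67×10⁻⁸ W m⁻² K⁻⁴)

Energy balance: absorbed = emitted ⇒ πR²·S(1−A) = 4πR²·σT_eq⁴, so T_eq⁴ = S(1−A)/(4σ).
T_eq = [1.36×10⁴ × 0.88 / (4 × 5.67×10⁻⁸)]^(1/4) = (5.28×10¹⁰)^(1/4) = 479 K.

T_eq ≈ 479 K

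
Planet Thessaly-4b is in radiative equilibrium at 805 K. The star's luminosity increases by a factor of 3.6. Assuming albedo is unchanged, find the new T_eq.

T_eq ≈ 1110 K

T_eq ∝ L^(1/4) · d^(−1/2).
T′ = 805 × 3.6^(1/4) = 1110 K.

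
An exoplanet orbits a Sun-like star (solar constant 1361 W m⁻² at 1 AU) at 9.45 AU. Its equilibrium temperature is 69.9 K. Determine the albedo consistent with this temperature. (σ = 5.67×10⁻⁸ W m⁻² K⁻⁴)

A ≈ 0.64

Flux at 9.45 AU: S = 1361/9.45² = 15.2 W m⁻².
From T_eq⁴ = S(1−A)/(4σ): 1−A = 4σT_eq⁴/S.
1−A = 4 × 5.67×10⁻⁸ × (69.9)⁴ / 15.2 = 0.355.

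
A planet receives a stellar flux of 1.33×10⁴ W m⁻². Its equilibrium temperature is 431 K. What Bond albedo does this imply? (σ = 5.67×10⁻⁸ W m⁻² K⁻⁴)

A ≈ 0.41

From T_eq⁴ = S(1−A)/(4σ): 1−A = 4σT_eq⁴/S.
1−A = 4 × 5.67×10⁻⁸ × (431)⁴ / 1.33×10⁴ = 0.588.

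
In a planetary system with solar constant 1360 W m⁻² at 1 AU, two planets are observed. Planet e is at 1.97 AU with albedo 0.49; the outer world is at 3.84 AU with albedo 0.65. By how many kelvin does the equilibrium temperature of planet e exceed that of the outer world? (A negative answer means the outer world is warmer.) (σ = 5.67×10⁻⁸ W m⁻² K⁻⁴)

T_eq = [S₀(1−A)/(4σd²)]^(1/4), so T ∝ (1−A)^(1/4) / √d.
T₁ = [1360×0.51/(4×5.67×10⁻⁸×1.97²)]^(1/4) = 167.55 K.
T₂ = [1360×0.35/(4×5.67×10⁻⁸×3.84²)]^(1/4) = 109.23 K.

ΔT ≈ 58.3 K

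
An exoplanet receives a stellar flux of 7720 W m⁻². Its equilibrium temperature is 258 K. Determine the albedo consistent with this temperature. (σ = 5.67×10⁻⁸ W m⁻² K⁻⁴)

A ≈ 0.87

From T_eq⁴ = S(1−A)/(4σ): 1−A = 4σT_eq⁴/S.
1−A = 4 × 5.67×10⁻⁸ × (258)⁴ / 7720 = 0.130.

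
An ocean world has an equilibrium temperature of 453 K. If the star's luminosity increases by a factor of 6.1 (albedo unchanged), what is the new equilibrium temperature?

T_eq ≈ 712 K

T_eq ∝ L^(1/4) · d^(−1/2).
T′ = 453 × 6.1^(1/4) = 712 K.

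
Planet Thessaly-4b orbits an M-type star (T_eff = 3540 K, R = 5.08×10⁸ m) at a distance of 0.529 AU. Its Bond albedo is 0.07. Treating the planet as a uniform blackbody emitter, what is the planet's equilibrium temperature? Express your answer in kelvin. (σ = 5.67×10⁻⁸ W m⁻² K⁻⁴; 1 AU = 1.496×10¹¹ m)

T_eq ≈ 197 K

d = 0.529 AU = 7.91×10¹⁰ m.
L = 4πR_⋆²σT_⋆⁴ = 4π(5.08×10⁸)² × 5.67×10⁻⁸ × (3540)⁴ = 2.89×10²⁵ W.
S = L/(4πd²) = 367 W m⁻².
Energy balance: absorbed = emitted ⇒ πR²·S(1−A) = 4πR²·σT_eq⁴, so T_eq⁴ = S(1−A)/(4σ).
T_eq = [367 × 0.93 / (4 × 5.67×10⁻⁸)]^(1/4) = (1.50×10⁹)^(1/4) = 197 K.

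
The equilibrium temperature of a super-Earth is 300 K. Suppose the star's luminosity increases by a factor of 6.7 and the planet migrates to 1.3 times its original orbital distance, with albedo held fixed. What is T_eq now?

T_eq ≈ 423 K

T_eq ∝ L^(1/4) · d^(−1/2).
T′ = 300 × 6.7^(1/4) / 1.3^(1/2) = 423 K.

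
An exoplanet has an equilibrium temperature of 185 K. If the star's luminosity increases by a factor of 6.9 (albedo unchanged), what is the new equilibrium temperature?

T_eq ∝ L^(1/4) · d^(−1/2).
T′ = 185 × 6.9^(1/4) = 300 K.

T_eq ≈ 300 K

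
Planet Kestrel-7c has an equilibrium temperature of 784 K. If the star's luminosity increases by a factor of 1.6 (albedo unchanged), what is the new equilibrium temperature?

T_eq ∝ L^(1/4) · d^(−1/2).
T′ = 784 × 1.6^(1/4) = 882 K.

T_eq ≈ 882 K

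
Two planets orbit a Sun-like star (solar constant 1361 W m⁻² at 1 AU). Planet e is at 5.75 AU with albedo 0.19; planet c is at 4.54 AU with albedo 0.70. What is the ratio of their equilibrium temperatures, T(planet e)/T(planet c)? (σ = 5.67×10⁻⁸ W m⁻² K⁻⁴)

T_eq = [S₀(1−A)/(4σd²)]^(1/4), so T ∝ (1−A)^(1/4) / √d.
T₁ = [1361×0.81/(4×5.67×10⁻⁸×5.75²)]^(1/4) = 110.11 K.
T₂ = [1361×0.30/(4×5.67×10⁻⁸×4.54²)]^(1/4) = 96.67 K.

T₁/T₂ ≈ 1.139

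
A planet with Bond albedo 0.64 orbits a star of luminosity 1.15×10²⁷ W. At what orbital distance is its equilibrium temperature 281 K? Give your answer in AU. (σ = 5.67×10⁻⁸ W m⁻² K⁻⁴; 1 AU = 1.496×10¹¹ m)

d ≈ 1.02 AU

From T_eq⁴ = L(1−A)/(16πσd²): d = √[L(1−A)/(16πσT_eq⁴)].
d = √[1.15×10²⁷ × 0.36 / (16π × 5.67×10⁻⁸ × (281)⁴)] = 1.53×10¹¹ m = 1.02 AU.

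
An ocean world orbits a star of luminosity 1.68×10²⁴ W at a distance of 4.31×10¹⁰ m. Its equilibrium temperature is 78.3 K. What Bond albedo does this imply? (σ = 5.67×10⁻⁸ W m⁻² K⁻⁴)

A ≈ 0.88

Flux: S = L/(4πd²) = 1.68×10²⁴/(4π×(4.31×10¹⁰)²) = 72.0 W m⁻².
From T_eq⁴ = S(1−A)/(4σ): 1−A = 4σT_eq⁴/S.
1−A = 4 × 5.67×10⁻⁸ × (78.3)⁴ / 72.0 = 0.118.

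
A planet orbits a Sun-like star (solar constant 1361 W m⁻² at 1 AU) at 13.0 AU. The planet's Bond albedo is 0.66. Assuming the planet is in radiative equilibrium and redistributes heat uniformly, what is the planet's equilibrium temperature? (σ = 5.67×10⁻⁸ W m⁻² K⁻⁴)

T_eq ≈ 58.9 K

Flux at 13.0 AU: S = 1361/13.0² = 8.05 W m⁻².
Energy balance: absorbed = emitted ⇒ πR²·S(1−A) = 4πR²·σT_eq⁴, so T_eq⁴ = S(1−A)/(4σ).
T_eq = [8.05 × 0.34 / (4 × 5.67×10⁻⁸)]^(1/4) = (1.21×10⁷)^(1/4) = 58.9 K.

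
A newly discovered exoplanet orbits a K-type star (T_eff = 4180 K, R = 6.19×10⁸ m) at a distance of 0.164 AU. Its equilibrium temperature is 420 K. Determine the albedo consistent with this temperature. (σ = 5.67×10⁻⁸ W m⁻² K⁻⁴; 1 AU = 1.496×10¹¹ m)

A ≈ 0.36

d = 0.164 AU = 2.45×10¹⁰ m.
L = 4πR_⋆²σT_⋆⁴ = 4π(6.19×10⁸)² × 5.67×10⁻⁸ × (4180)⁴ = 8.33×10²⁵ W.
S = L/(4πd²) = 1.10×10⁴ W m⁻².
From T_eq⁴ = S(1−A)/(4σ): 1−A = 4σT_eq⁴/S.
1−A = 4 × 5.67×10⁻⁸ × (420)⁴ / 1.10×10⁴ = 0.641.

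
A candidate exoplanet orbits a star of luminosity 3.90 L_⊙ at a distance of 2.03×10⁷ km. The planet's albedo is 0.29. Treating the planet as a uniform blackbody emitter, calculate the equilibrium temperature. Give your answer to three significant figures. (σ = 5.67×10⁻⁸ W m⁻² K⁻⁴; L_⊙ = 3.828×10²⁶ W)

T_eq ≈ 975 K

d = 2.03×10⁷ km = 2.03×10¹⁰ m.
L = 3.90 × 3.828×10²⁶ = 1.49×10²⁷ W.
Flux: S = L/(4πd²) = 1.49×10²⁷/(4π×(2.03×10¹⁰)²) = 2.88×10⁵ W m⁻².
Energy balance: absorbed = emitted ⇒ πR²·S(1−A) = 4πR²·σT_eq⁴, so T_eq⁴ = S(1−A)/(4σ).
T_eq = [2.88×10⁵ × 0.71 / (4 × 5.67×10⁻⁸)]^(1/4) = (9.03×10¹¹)^(1/4) = 975 K.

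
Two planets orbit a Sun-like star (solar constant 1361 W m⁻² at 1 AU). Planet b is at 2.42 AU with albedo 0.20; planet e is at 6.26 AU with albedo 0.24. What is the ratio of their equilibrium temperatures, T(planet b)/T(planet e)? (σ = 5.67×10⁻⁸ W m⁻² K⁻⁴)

T₁/T₂ ≈ 1.629

T_eq = [S₀(1−A)/(4σd²)]^(1/4), so T ∝ (1−A)^(1/4) / √d.
T₁ = [1361×0.80/(4×5.67×10⁻⁸×2.42²)]^(1/4) = 169.21 K.
T₂ = [1361×0.76/(4×5.67×10⁻⁸×6.26²)]^(1/4) = 103.87 K.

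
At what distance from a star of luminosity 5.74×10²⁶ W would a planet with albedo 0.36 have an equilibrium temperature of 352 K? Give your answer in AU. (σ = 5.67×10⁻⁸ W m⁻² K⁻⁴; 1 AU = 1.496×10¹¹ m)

d ≈ 0.612 AU

From T_eq⁴ = L(1−A)/(16πσd²): d = √[L(1−A)/(16πσT_eq⁴)].
d = √[5.74×10²⁶ × 0.64 / (16π × 5.67×10⁻⁸ × (352)⁴)] = 9.16×10¹⁰ m = 0.612 AU.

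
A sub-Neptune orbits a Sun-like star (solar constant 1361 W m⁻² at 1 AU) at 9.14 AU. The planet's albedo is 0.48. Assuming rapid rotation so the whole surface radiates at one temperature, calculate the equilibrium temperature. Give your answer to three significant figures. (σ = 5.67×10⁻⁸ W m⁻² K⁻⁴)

T_eq ≈ 78.2 K

Flux at 9.14 AU: S = 1361/9.14² = 16.3 W m⁻².
Energy balance: absorbed = emitted ⇒ πR²·S(1−A) = 4πR²·σT_eq⁴, so T_eq⁴ = S(1−A)/(4σ).
T_eq = [16.3 × 0.52 / (4 × 5.67×10⁻⁸)]^(1/4) = (3.74×10⁷)^(1/4) = 78.2 K.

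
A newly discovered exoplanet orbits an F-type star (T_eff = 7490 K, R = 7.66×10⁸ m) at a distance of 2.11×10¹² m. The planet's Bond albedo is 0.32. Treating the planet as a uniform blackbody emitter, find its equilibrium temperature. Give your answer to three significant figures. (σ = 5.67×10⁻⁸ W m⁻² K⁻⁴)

T_eq ≈ 91.6 K

L = 4πR_⋆²σT_⋆⁴ = 4π(7.66×10⁸)² × 5.67×10⁻⁸ × (7490)⁴ = 1.32×10²⁷ W.
S = L/(4πd²) = 23.5 W m⁻².
Energy balance: absorbed = emitted ⇒ πR²·S(1−A) = 4πR²·σT_eq⁴, so T_eq⁴ = S(1−A)/(4σ).
T_eq = [23.5 × 0.68 / (4 × 5.67×10⁻⁸)]^(1/4) = (7.05×10⁷)^(1/4) = 91.6 K.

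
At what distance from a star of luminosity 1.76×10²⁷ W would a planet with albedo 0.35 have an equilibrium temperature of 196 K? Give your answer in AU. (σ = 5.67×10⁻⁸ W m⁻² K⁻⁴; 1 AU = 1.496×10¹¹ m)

From T_eq⁴ = L(1−A)/(16πσd²): d = √[L(1−A)/(16πσT_eq⁴)].
d = √[1.76×10²⁷ × 0.65 / (16π × 5.67×10⁻⁸ × (196)⁴)] = 5.22×10¹¹ m = 3.49 AU.

d ≈ 3.49 AU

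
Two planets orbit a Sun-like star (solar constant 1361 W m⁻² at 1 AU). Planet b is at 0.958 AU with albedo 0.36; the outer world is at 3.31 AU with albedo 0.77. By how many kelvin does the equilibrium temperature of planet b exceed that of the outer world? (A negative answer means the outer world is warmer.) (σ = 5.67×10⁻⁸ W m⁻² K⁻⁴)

ΔT ≈ 148.4 K

T_eq = [S₀(1−A)/(4σd²)]^(1/4), so T ∝ (1−A)^(1/4) / √d.
T₁ = [1361×0.64/(4×5.67×10⁻⁸×0.958²)]^(1/4) = 254.34 K.
T₂ = [1361×0.23/(4×5.67×10⁻⁸×3.31²)]^(1/4) = 105.94 K.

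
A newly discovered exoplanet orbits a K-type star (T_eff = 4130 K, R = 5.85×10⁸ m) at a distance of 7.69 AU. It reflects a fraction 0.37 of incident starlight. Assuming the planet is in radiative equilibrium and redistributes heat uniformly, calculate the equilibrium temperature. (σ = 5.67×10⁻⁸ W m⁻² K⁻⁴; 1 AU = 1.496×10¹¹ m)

d = 7.69 AU = 1.15×10¹² m.
L = 4πR_⋆²σT_⋆⁴ = 4π(5.85×10⁸)² × 5.67×10⁻⁸ × (4130)⁴ = 7.09×10²⁵ W.
S = L/(4πd²) = 4.27 W m⁻².
Energy balance: absorbed = emitted ⇒ πR²·S(1−A) = 4πR²·σT_eq⁴, so T_eq⁴ = S(1−A)/(4σ).
T_eq = [4.27 × 0.63 / (4 × 5.67×10⁻⁸)]^(1/4) = (1.18×10⁷)^(1/4) = 58.7 K.

T_eq ≈ 58.7 K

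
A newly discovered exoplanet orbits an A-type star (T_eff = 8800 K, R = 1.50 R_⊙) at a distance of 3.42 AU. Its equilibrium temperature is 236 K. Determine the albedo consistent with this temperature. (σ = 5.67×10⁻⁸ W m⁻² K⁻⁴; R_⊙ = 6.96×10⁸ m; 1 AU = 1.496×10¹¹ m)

R_⋆ = 1.50 × 6.96×10⁸ = 1.04×10⁹ m.
d = 3.42 AU = 5.12×10¹¹ m.
L = 4πR_⋆²σT_⋆⁴ = 4π(1.04×10⁹)² × 5.67×10⁻⁸ × (8800)⁴ = 4.66×10²⁷ W.
S = L/(4πd²) = 1420 W m⁻².
From T_eq⁴ = S(1−A)/(4σ): 1−A = 4σT_eq⁴/S.
1−A = 4 × 5.67×10⁻⁸ × (236)⁴ / 1420 = 0.497.

A ≈ 0.50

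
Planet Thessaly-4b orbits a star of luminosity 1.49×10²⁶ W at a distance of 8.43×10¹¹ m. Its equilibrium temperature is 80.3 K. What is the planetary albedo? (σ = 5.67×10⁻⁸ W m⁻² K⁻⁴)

Flux: S = L/(4πd²) = 1.49×10²⁶/(4π×(8.43×10¹¹)²) = 16.7 W m⁻².
From T_eq⁴ = S(1−A)/(4σ): 1−A = 4σT_eq⁴/S.
1−A = 4 × 5.67×10⁻⁸ × (80.3)⁴ / 16.7 = 0.565.

A ≈ 0.43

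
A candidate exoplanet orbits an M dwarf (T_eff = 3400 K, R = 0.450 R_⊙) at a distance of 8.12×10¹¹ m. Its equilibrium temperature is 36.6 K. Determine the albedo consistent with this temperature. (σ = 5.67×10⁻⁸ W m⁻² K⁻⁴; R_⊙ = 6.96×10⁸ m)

R_⋆ = 0.450 × 6.96×10⁸ = 3.13×10⁸ m.
L = 4πR_⋆²σT_⋆⁴ = 4π(3.13×10⁸)² × 5.67×10⁻⁸ × (3400)⁴ = 9.34×10²⁴ W.
S = L/(4πd²) = 1.13 W m⁻².
From T_eq⁴ = S(1−A)/(4σ): 1−A = 4σT_eq⁴/S.
1−A = 4 × 5.67×10⁻⁸ × (36.6)⁴ / 1.13 = 0.361.

A ≈ 0.64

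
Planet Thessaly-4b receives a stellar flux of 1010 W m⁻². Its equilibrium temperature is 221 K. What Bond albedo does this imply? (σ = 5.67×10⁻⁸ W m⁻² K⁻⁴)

A ≈ 0.46

From T_eq⁴ = S(1−A)/(4σ): 1−A = 4σT_eq⁴/S.
1−A = 4 × 5.67×10⁻⁸ × (221)⁴ / 1010 = 0.536.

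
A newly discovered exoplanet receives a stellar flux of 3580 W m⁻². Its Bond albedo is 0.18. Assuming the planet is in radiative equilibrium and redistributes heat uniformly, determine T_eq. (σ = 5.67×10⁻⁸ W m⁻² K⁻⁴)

Energy balance: absorbed = emitted ⇒ πR²·S(1−A) = 4πR²·σT_eq⁴, so T_eq⁴ = S(1−A)/(4σ).
T_eq = [3580 × 0.82 / (4 × 5.67×10⁻⁸)]^(1/4) = (1.29×10¹⁰)^(1/4) = 337 K.

T_eq ≈ 337 K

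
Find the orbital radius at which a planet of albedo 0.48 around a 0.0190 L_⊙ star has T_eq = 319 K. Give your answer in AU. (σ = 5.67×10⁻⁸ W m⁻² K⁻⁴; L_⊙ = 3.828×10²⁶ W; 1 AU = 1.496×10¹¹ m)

d ≈ 0.0757 AU

L = 0.0190 × 3.828×10²⁶ = 7.27×10²⁴ W.
From T_eq⁴ = L(1−A)/(16πσd²): d = √[L(1−A)/(16πσT_eq⁴)].
d = √[7.27×10²⁴ × 0.52 / (16π × 5.67×10⁻⁸ × (319)⁴)] = 1.13×10¹⁰ m = 0.0757 AU.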